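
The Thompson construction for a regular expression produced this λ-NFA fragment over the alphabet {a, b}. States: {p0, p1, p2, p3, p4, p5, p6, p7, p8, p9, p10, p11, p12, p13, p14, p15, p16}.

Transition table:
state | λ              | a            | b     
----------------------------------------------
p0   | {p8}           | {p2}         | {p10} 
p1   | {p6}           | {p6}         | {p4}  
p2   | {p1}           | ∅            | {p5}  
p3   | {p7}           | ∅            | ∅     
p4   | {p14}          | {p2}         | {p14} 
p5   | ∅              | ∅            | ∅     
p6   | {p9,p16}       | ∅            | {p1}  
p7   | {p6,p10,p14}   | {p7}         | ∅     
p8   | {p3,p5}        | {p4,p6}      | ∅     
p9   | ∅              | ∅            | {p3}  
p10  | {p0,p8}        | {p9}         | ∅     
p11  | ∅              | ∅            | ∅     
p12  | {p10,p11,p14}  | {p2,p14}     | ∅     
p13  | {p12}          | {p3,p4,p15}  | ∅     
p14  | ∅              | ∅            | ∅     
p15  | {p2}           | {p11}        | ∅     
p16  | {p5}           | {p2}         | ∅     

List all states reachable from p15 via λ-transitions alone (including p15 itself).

{p1, p2, p5, p6, p9, p15, p16}

Start with {p15}.
From p15 via λ: add p2.
From p2 via λ: add p1.
From p1 via λ: add p6.
From p6 via λ: add p9, p16.
From p16 via λ: add p5.
No new states can be added; the closed set is {p1, p2, p5, p6, p9, p15, p16}.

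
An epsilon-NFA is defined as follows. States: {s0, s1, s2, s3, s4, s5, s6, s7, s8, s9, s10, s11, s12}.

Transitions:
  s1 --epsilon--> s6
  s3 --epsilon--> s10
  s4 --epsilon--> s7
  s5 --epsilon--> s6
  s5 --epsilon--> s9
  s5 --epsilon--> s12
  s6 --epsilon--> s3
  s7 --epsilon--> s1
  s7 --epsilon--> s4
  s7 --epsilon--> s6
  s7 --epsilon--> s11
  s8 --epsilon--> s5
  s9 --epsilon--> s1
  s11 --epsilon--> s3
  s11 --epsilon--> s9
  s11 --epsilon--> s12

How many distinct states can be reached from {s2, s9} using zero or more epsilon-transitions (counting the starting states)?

6

Start with {s2, s9}.
From s9 via epsilon: add s1.
From s1 via epsilon: add s6.
From s6 via epsilon: add s3.
From s3 via epsilon: add s10.
epsilon-closure = {s1, s2, s3, s6, s9, s10}, which has 6 states.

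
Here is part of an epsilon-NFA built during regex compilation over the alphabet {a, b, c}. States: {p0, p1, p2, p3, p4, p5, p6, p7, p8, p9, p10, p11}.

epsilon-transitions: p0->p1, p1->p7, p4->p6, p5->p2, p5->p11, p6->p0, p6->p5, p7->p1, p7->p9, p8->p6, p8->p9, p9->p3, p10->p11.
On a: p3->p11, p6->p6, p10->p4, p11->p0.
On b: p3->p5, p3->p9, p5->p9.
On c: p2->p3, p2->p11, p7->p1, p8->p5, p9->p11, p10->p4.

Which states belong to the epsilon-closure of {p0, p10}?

Start with {p0, p10}.
From p0 via epsilon: add p1.
From p10 via epsilon: add p11.
From p1 via epsilon: add p7.
From p7 via epsilon: add p9.
From p9 via epsilon: add p3.
No new states can be added; the closed set is {p0, p1, p3, p7, p9, p10, p11}.

{p0, p1, p3, p7, p9, p10, p11}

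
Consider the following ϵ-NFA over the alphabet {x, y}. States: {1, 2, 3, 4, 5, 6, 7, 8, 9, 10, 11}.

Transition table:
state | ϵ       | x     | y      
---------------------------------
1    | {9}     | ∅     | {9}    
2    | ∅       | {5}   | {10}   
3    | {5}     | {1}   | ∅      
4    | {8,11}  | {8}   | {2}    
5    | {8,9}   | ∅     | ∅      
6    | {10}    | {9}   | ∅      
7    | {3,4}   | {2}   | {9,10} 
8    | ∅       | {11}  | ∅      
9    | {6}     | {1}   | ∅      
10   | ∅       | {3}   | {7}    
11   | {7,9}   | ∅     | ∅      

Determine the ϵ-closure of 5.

Start with {5}.
From 5 via ϵ: add 8, 9.
From 9 via ϵ: add 6.
From 6 via ϵ: add 10.
No new states can be added; the closed set is {5, 6, 8, 9, 10}.

{5, 6, 8, 9, 10}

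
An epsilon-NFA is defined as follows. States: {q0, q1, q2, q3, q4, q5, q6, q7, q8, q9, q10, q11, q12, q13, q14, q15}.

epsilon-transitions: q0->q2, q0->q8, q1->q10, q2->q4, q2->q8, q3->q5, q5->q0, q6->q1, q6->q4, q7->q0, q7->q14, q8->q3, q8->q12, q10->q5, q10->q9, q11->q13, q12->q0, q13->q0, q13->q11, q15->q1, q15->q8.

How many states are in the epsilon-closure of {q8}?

7

Start with {q8}.
From q8 via epsilon: add q3, q12.
From q3 via epsilon: add q5.
From q12 via epsilon: add q0.
From q0 via epsilon: add q2.
From q2 via epsilon: add q4.
epsilon-closure = {q0, q2, q3, q4, q5, q8, q12}, which has 7 states.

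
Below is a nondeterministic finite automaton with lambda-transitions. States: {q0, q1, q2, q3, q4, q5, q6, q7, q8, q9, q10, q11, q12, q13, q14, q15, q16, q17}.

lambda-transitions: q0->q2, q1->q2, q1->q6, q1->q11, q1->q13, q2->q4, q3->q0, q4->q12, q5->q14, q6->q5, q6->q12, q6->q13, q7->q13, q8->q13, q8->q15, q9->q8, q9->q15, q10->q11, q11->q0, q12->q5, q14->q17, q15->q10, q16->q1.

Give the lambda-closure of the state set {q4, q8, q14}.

{q0, q2, q4, q5, q8, q10, q11, q12, q13, q14, q15, q17}

Start with {q4, q8, q14}.
From q4 via lambda: add q12.
From q8 via lambda: add q13, q15.
From q14 via lambda: add q17.
From q12 via lambda: add q5.
From q15 via lambda: add q10.
From q10 via lambda: add q11.
From q11 via lambda: add q0.
From q0 via lambda: add q2.
No new states can be added; the closed set is {q0, q2, q4, q5, q8, q10, q11, q12, q13, q14, q15, q17}.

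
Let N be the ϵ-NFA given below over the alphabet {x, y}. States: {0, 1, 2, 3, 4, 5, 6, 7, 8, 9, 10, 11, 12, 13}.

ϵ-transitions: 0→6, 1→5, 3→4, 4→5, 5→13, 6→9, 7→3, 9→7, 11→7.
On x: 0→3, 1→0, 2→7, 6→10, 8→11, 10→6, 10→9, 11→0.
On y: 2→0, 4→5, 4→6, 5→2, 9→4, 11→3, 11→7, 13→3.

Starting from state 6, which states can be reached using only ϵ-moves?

Start with {6}.
From 6 via ϵ: add 9.
From 9 via ϵ: add 7.
From 7 via ϵ: add 3.
From 3 via ϵ: add 4.
From 4 via ϵ: add 5.
From 5 via ϵ: add 13.
No new states can be added; the closed set is {3, 4, 5, 6, 7, 9, 13}.

{3, 4, 5, 6, 7, 9, 13}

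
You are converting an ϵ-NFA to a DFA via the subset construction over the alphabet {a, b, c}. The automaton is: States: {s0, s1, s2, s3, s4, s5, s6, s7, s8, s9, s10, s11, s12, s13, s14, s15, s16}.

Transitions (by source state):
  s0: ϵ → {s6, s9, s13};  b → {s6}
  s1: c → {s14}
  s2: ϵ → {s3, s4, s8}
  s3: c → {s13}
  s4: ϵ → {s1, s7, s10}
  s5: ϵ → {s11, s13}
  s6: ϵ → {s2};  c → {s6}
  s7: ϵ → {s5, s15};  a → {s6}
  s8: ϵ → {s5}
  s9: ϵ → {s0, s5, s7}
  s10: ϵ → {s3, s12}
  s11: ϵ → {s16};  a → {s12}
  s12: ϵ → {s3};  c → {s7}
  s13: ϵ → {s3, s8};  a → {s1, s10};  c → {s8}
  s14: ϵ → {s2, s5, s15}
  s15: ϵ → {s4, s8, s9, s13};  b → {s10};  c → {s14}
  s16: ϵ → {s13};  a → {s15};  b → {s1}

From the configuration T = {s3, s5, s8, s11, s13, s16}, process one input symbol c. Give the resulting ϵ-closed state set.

{s3, s5, s8, s11, s13, s16}

s3 on c → {s13}.
s13 on c → {s8}.
No c-transition from s5, s8, s11, s16.
Union after reading c: {s8, s13}.
Now take the ϵ-closure:
From s8 via ϵ: add s5.
From s13 via ϵ: add s3.
From s5 via ϵ: add s11.
From s11 via ϵ: add s16.
No new states can be added; the closed set is {s3, s5, s8, s11, s13, s16}.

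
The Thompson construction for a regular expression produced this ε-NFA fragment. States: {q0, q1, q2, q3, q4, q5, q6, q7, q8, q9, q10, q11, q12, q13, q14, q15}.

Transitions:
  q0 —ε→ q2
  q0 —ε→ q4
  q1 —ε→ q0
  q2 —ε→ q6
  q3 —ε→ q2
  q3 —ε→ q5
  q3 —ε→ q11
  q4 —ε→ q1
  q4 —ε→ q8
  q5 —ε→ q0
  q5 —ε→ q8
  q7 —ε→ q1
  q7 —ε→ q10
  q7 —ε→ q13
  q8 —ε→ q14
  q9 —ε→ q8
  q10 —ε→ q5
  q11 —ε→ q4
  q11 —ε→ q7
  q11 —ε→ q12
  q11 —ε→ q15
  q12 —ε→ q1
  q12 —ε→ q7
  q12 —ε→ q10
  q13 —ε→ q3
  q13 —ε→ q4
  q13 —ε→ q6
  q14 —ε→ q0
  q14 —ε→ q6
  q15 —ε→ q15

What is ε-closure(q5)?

{q0, q1, q2, q4, q5, q6, q8, q14}

Start with {q5}.
From q5 via ε: add q0, q8.
From q0 via ε: add q2, q4.
From q8 via ε: add q14.
From q2 via ε: add q6.
From q4 via ε: add q1.
No new states can be added; the closed set is {q0, q1, q2, q4, q5, q6, q8, q14}.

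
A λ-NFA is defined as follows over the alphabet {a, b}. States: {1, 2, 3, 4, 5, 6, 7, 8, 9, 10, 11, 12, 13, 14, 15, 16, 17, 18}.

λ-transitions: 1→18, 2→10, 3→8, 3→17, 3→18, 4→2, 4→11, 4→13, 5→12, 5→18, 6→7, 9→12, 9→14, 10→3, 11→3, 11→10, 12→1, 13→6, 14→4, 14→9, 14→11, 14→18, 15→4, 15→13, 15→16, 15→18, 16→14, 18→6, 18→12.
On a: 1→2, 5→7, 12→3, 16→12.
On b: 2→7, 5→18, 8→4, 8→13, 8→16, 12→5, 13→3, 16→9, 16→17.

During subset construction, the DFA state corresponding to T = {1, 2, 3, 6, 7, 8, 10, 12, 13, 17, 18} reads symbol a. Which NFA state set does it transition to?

1 on a → {2}.
12 on a → {3}.
No a-transition from 2, 3, 6, 7, 8, 10, 13, 17, 18.
Union after reading a: {2, 3}.
Now take the λ-closure:
From 2 via λ: add 10.
From 3 via λ: add 8, 17, 18.
From 18 via λ: add 6, 12.
From 6 via λ: add 7.
From 12 via λ: add 1.
No new states can be added; the closed set is {1, 2, 3, 6, 7, 8, 10, 12, 17, 18}.

{1, 2, 3, 6, 7, 8, 10, 12, 17, 18}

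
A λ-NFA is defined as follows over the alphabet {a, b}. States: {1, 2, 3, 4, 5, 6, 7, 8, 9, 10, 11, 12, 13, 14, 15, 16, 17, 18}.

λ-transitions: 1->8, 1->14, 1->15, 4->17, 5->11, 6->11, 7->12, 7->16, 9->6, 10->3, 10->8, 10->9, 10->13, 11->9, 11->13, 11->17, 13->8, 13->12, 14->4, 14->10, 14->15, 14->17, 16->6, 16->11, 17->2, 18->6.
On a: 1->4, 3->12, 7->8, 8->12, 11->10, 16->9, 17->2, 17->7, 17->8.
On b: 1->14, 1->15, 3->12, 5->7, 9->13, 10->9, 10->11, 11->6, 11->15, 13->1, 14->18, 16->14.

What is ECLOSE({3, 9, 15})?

{2, 3, 6, 8, 9, 11, 12, 13, 15, 17}

Start with {3, 9, 15}.
From 9 via λ: add 6.
From 6 via λ: add 11.
From 11 via λ: add 13, 17.
From 13 via λ: add 8, 12.
From 17 via λ: add 2.
No new states can be added; the closed set is {2, 3, 6, 8, 9, 11, 12, 13, 15, 17}.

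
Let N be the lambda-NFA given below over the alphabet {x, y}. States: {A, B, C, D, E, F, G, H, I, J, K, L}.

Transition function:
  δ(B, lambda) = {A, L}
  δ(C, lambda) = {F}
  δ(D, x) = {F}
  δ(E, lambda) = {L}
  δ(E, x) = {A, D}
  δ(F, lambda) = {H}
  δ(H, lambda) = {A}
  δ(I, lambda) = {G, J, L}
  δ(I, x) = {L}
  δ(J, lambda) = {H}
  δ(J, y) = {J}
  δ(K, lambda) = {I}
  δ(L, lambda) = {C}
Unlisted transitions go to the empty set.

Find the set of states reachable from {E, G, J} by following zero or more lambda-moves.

Start with {E, G, J}.
From E via lambda: add L.
From J via lambda: add H.
From H via lambda: add A.
From L via lambda: add C.
From C via lambda: add F.
No new states can be added; the closed set is {A, C, E, F, G, H, J, L}.

{A, C, E, F, G, H, J, L}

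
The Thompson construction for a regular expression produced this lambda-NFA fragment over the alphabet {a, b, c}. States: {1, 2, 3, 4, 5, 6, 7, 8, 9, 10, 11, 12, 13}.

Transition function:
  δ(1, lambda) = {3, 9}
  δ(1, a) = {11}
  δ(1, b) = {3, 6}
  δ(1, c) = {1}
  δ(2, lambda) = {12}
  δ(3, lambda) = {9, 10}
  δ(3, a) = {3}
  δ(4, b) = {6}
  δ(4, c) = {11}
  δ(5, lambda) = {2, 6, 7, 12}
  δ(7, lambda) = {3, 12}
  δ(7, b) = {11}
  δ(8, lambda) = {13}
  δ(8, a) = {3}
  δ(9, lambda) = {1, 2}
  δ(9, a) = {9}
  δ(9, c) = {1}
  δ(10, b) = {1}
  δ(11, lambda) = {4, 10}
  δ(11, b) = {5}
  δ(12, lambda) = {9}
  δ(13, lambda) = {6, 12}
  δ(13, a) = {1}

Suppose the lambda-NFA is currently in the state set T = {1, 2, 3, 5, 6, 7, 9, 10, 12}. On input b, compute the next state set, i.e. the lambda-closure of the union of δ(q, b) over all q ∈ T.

{1, 2, 3, 4, 6, 9, 10, 11, 12}

1 on b → {3, 6}.
7 on b → {11}.
10 on b → {1}.
No b-transition from 2, 3, 5, 6, 9, 12.
Union after reading b: {1, 3, 6, 11}.
Now take the lambda-closure:
From 1 via lambda: add 9.
From 3 via lambda: add 10.
From 11 via lambda: add 4.
From 9 via lambda: add 2.
From 2 via lambda: add 12.
No new states can be added; the closed set is {1, 2, 3, 4, 6, 9, 10, 11, 12}.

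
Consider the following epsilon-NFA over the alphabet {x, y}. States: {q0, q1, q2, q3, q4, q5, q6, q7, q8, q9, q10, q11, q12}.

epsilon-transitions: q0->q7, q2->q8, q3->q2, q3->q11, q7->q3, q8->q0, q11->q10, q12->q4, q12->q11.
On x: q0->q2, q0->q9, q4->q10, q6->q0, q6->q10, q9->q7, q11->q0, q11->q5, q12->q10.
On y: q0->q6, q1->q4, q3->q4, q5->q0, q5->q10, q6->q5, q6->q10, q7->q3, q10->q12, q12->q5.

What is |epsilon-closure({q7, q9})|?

Start with {q7, q9}.
From q7 via epsilon: add q3.
From q3 via epsilon: add q2, q11.
From q2 via epsilon: add q8.
From q11 via epsilon: add q10.
From q8 via epsilon: add q0.
epsilon-closure = {q0, q2, q3, q7, q8, q9, q10, q11}, which has 8 states.

8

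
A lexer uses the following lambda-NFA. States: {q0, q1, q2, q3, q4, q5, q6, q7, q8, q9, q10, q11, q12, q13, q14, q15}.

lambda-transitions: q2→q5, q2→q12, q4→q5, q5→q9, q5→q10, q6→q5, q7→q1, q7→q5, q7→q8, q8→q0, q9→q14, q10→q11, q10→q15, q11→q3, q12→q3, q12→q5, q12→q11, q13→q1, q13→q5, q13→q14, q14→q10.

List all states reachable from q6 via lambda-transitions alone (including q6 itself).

{q3, q5, q6, q9, q10, q11, q14, q15}

Start with {q6}.
From q6 via lambda: add q5.
From q5 via lambda: add q9, q10.
From q9 via lambda: add q14.
From q10 via lambda: add q11, q15.
From q11 via lambda: add q3.
No new states can be added; the closed set is {q3, q5, q6, q9, q10, q11, q14, q15}.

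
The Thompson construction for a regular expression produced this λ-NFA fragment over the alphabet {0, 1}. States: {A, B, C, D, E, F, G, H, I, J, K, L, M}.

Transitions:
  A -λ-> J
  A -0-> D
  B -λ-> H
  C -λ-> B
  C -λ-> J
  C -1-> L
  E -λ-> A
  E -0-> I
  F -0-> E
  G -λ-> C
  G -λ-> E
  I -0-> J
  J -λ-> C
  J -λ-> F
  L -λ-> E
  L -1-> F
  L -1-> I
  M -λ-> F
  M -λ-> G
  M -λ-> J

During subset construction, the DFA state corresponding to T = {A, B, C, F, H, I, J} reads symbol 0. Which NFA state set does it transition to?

A on 0 → {D}.
F on 0 → {E}.
I on 0 → {J}.
No 0-transition from B, C, H, J.
Union after reading 0: {D, E, J}.
Now take the λ-closure:
From E via λ: add A.
From J via λ: add C, F.
From C via λ: add B.
From B via λ: add H.
No new states can be added; the closed set is {A, B, C, D, E, F, H, J}.

{A, B, C, D, E, F, H, J}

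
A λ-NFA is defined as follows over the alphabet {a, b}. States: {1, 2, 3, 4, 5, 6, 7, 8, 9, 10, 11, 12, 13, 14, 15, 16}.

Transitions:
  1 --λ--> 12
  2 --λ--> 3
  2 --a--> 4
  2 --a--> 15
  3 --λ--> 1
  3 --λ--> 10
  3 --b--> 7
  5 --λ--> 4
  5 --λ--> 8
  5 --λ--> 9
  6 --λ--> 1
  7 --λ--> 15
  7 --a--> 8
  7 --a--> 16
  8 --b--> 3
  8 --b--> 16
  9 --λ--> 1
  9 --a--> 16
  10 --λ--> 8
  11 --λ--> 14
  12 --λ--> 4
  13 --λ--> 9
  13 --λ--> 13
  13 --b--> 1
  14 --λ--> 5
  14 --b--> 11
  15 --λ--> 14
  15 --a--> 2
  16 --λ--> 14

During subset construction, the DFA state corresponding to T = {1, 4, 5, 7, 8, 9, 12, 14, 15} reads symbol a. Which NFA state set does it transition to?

7 on a → {8, 16}.
9 on a → {16}.
15 on a → {2}.
No a-transition from 1, 4, 5, 8, 12, 14.
Union after reading a: {2, 8, 16}.
Now take the λ-closure:
From 2 via λ: add 3.
From 16 via λ: add 14.
From 3 via λ: add 1, 10.
From 14 via λ: add 5.
From 1 via λ: add 12.
From 5 via λ: add 4, 9.
No new states can be added; the closed set is {1, 2, 3, 4, 5, 8, 9, 10, 12, 14, 16}.

{1, 2, 3, 4, 5, 8, 9, 10, 12, 14, 16}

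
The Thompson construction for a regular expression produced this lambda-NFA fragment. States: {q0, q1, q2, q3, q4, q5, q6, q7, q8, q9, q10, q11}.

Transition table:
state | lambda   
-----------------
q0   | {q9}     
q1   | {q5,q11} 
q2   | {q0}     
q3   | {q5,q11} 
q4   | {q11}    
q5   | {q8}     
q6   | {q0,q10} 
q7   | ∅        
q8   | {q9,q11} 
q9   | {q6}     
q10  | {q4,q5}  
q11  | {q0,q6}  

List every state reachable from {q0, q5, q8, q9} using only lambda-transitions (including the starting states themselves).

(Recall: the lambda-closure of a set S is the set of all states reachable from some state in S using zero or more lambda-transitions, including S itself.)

{q0, q4, q5, q6, q8, q9, q10, q11}

Start with {q0, q5, q8, q9}.
From q8 via lambda: add q11.
From q9 via lambda: add q6.
From q6 via lambda: add q10.
From q10 via lambda: add q4.
No new states can be added; the closed set is {q0, q4, q5, q6, q8, q9, q10, q11}.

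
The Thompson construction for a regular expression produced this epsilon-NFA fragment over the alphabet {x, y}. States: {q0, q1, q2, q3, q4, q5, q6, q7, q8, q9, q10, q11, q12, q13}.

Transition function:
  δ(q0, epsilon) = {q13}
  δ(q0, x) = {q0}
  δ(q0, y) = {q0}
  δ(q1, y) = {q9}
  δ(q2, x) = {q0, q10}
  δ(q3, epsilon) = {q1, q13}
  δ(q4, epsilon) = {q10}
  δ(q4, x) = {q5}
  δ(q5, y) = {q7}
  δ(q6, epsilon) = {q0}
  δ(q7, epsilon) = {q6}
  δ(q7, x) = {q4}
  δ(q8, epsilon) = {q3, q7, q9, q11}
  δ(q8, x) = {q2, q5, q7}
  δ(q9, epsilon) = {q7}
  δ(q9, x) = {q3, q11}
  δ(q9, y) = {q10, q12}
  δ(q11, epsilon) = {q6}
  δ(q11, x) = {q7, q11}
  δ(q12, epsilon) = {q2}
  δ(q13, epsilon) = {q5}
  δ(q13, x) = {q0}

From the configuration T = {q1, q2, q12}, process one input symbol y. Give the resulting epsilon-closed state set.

{q0, q5, q6, q7, q9, q13}

q1 on y → {q9}.
No y-transition from q2, q12.
Union after reading y: {q9}.
Now take the epsilon-closure:
From q9 via epsilon: add q7.
From q7 via epsilon: add q6.
From q6 via epsilon: add q0.
From q0 via epsilon: add q13.
From q13 via epsilon: add q5.
No new states can be added; the closed set is {q0, q5, q6, q7, q9, q13}.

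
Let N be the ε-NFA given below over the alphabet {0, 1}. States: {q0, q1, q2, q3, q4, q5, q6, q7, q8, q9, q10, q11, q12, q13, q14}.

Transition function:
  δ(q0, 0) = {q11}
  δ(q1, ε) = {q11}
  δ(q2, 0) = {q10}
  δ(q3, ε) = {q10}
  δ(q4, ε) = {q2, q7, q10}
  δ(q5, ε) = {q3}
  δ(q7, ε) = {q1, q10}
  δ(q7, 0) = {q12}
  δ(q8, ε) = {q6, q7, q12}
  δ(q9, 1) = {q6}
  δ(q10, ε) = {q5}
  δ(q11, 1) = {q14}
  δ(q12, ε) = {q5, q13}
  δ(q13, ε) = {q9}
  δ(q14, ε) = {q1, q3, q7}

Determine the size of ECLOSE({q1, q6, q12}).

Start with {q1, q6, q12}.
From q1 via ε: add q11.
From q12 via ε: add q5, q13.
From q5 via ε: add q3.
From q13 via ε: add q9.
From q3 via ε: add q10.
ε-closure = {q1, q3, q5, q6, q9, q10, q11, q12, q13}, which has 9 states.

9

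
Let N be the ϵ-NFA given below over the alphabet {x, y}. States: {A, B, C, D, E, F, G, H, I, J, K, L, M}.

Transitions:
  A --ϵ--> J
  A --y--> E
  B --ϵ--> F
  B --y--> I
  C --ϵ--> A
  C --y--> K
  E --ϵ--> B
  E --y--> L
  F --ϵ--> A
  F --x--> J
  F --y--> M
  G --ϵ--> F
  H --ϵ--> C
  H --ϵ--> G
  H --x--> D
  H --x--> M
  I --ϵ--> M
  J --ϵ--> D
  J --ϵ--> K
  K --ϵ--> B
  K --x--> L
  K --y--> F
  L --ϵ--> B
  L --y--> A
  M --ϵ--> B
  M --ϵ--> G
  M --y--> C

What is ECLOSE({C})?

Start with {C}.
From C via ϵ: add A.
From A via ϵ: add J.
From J via ϵ: add D, K.
From K via ϵ: add B.
From B via ϵ: add F.
No new states can be added; the closed set is {A, B, C, D, F, J, K}.

{A, B, C, D, F, J, K}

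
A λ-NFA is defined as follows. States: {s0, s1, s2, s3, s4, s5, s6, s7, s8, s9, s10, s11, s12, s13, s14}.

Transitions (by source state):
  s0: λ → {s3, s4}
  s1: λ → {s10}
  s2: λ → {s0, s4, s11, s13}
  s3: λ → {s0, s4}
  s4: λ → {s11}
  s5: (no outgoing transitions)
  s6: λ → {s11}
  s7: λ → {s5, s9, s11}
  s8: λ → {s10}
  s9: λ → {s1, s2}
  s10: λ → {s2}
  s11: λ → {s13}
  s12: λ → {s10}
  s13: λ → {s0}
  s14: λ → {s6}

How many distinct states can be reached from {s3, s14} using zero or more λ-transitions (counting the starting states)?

7

Start with {s3, s14}.
From s3 via λ: add s0, s4.
From s14 via λ: add s6.
From s4 via λ: add s11.
From s11 via λ: add s13.
λ-closure = {s0, s3, s4, s6, s11, s13, s14}, which has 7 states.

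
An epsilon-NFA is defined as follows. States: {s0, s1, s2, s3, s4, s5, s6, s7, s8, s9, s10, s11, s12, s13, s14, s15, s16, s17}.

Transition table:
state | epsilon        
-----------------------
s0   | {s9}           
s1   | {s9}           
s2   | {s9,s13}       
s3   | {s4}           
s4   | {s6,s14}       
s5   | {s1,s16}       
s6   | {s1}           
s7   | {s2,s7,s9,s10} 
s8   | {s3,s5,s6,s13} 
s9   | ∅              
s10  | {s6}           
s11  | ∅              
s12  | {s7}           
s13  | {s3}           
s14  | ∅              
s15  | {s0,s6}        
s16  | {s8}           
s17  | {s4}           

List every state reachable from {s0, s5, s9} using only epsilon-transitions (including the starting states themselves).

{s0, s1, s3, s4, s5, s6, s8, s9, s13, s14, s16}

Start with {s0, s5, s9}.
From s5 via epsilon: add s1, s16.
From s16 via epsilon: add s8.
From s8 via epsilon: add s3, s6, s13.
From s3 via epsilon: add s4.
From s4 via epsilon: add s14.
No new states can be added; the closed set is {s0, s1, s3, s4, s5, s6, s8, s9, s13, s14, s16}.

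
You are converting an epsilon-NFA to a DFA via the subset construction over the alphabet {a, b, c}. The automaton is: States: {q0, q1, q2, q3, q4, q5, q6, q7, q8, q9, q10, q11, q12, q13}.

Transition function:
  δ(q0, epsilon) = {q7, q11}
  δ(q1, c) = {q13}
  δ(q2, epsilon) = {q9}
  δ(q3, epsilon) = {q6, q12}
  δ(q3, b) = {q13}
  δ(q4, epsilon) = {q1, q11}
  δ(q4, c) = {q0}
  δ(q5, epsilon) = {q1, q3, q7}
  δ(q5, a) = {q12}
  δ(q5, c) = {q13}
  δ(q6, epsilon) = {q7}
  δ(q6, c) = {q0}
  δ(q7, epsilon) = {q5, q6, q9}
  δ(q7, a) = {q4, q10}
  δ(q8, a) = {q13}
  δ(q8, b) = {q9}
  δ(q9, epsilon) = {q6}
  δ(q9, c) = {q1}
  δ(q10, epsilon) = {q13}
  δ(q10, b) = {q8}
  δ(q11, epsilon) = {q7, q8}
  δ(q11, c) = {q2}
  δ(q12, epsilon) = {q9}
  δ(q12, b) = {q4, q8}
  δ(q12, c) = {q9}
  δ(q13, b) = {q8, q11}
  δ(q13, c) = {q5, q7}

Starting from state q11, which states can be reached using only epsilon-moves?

Start with {q11}.
From q11 via epsilon: add q7, q8.
From q7 via epsilon: add q5, q6, q9.
From q5 via epsilon: add q1, q3.
From q3 via epsilon: add q12.
No new states can be added; the closed set is {q1, q3, q5, q6, q7, q8, q9, q11, q12}.

{q1, q3, q5, q6, q7, q8, q9, q11, q12}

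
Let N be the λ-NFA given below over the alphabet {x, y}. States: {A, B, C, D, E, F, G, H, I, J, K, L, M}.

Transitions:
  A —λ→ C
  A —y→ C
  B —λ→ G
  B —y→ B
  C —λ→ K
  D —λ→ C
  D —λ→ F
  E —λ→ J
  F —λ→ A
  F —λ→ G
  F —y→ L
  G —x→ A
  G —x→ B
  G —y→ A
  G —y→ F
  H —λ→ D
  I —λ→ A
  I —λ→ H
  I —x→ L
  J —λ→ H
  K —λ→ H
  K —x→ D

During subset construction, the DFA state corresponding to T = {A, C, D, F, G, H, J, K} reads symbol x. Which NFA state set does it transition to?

{A, B, C, D, F, G, H, K}

G on x → {A, B}.
K on x → {D}.
No x-transition from A, C, D, F, H, J.
Union after reading x: {A, B, D}.
Now take the λ-closure:
From A via λ: add C.
From B via λ: add G.
From D via λ: add F.
From C via λ: add K.
From K via λ: add H.
No new states can be added; the closed set is {A, B, C, D, F, G, H, K}.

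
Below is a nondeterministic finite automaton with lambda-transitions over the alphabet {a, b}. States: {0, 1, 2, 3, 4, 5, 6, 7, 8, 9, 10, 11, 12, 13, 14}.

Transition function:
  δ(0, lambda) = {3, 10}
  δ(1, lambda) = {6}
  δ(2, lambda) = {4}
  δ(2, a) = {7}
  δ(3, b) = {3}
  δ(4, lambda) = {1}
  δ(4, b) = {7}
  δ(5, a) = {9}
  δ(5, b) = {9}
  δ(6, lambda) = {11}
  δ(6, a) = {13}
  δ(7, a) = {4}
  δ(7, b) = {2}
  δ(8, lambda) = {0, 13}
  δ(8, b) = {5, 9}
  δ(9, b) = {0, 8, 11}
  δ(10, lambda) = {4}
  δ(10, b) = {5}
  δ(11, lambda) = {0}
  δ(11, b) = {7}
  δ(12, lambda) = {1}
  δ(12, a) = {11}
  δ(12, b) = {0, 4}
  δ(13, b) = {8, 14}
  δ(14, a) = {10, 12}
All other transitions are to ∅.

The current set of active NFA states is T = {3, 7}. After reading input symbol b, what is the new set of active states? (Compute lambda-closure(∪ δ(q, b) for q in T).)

3 on b → {3}.
7 on b → {2}.
Union after reading b: {2, 3}.
Now take the lambda-closure:
From 2 via lambda: add 4.
From 4 via lambda: add 1.
From 1 via lambda: add 6.
From 6 via lambda: add 11.
From 11 via lambda: add 0.
From 0 via lambda: add 10.
No new states can be added; the closed set is {0, 1, 2, 3, 4, 6, 10, 11}.

{0, 1, 2, 3, 4, 6, 10, 11}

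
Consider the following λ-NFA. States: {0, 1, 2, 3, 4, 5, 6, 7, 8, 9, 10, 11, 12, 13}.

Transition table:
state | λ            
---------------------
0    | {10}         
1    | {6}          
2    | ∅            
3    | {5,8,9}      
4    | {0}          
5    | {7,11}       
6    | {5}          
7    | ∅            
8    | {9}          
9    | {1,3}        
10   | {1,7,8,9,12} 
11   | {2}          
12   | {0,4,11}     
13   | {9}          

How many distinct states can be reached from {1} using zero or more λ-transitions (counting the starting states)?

6

Start with {1}.
From 1 via λ: add 6.
From 6 via λ: add 5.
From 5 via λ: add 7, 11.
From 11 via λ: add 2.
λ-closure = {1, 2, 5, 6, 7, 11}, which has 6 states.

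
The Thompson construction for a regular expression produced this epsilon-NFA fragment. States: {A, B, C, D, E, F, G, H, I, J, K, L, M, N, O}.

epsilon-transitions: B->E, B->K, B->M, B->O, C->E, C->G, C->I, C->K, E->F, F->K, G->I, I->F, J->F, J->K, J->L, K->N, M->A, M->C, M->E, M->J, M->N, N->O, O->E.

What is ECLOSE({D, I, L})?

{D, E, F, I, K, L, N, O}

Start with {D, I, L}.
From I via epsilon: add F.
From F via epsilon: add K.
From K via epsilon: add N.
From N via epsilon: add O.
From O via epsilon: add E.
No new states can be added; the closed set is {D, E, F, I, K, L, N, O}.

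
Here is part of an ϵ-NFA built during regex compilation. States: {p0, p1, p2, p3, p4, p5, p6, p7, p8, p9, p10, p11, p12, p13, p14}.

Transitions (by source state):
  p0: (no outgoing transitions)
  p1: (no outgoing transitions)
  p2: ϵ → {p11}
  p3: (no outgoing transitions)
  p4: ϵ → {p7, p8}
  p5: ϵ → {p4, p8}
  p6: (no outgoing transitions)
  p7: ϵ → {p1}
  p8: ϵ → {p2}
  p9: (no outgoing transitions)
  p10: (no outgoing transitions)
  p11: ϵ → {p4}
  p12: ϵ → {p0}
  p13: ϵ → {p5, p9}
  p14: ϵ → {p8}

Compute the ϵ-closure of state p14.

{p1, p2, p4, p7, p8, p11, p14}

Start with {p14}.
From p14 via ϵ: add p8.
From p8 via ϵ: add p2.
From p2 via ϵ: add p11.
From p11 via ϵ: add p4.
From p4 via ϵ: add p7.
From p7 via ϵ: add p1.
No new states can be added; the closed set is {p1, p2, p4, p7, p8, p11, p14}.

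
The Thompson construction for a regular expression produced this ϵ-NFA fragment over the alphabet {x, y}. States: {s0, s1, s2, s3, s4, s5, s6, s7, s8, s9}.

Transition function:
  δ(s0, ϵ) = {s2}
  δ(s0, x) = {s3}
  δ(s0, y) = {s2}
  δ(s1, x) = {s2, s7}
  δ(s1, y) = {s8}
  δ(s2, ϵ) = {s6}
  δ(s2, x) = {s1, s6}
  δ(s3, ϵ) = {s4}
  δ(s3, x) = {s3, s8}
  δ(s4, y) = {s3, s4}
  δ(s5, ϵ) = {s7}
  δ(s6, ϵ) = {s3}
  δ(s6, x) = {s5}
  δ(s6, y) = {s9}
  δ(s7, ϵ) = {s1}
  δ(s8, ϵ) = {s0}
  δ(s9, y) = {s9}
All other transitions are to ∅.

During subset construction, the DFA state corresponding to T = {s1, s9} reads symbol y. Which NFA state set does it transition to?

{s0, s2, s3, s4, s6, s8, s9}

s1 on y → {s8}.
s9 on y → {s9}.
Union after reading y: {s8, s9}.
Now take the ϵ-closure:
From s8 via ϵ: add s0.
From s0 via ϵ: add s2.
From s2 via ϵ: add s6.
From s6 via ϵ: add s3.
From s3 via ϵ: add s4.
No new states can be added; the closed set is {s0, s2, s3, s4, s6, s8, s9}.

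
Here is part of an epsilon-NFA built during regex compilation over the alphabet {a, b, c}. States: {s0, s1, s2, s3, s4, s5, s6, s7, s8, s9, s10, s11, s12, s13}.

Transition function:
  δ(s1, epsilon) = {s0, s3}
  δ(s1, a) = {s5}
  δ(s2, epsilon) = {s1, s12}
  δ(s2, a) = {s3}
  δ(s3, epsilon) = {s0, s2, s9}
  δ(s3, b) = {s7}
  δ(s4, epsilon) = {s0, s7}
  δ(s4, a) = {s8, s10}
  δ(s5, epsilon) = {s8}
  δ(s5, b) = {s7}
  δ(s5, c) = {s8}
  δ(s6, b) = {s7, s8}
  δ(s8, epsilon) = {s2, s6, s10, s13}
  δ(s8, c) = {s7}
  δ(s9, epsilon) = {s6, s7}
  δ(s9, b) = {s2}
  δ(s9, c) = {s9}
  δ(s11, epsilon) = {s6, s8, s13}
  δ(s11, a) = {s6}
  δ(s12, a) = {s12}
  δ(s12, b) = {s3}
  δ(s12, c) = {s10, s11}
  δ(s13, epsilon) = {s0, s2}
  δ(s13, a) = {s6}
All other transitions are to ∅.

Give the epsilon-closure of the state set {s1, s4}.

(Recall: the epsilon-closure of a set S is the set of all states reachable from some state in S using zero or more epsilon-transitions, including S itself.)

{s0, s1, s2, s3, s4, s6, s7, s9, s12}

Start with {s1, s4}.
From s1 via epsilon: add s0, s3.
From s4 via epsilon: add s7.
From s3 via epsilon: add s2, s9.
From s2 via epsilon: add s12.
From s9 via epsilon: add s6.
No new states can be added; the closed set is {s0, s1, s2, s3, s4, s6, s7, s9, s12}.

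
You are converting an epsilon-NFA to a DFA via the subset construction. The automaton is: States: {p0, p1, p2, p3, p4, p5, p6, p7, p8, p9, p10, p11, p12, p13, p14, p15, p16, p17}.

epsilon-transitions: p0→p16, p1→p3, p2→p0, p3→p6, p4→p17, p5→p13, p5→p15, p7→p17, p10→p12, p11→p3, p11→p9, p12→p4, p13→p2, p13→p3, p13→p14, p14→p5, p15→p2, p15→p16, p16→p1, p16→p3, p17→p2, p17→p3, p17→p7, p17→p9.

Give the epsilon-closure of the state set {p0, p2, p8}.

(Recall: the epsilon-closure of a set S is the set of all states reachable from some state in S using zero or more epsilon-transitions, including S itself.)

{p0, p1, p2, p3, p6, p8, p16}

Start with {p0, p2, p8}.
From p0 via epsilon: add p16.
From p16 via epsilon: add p1, p3.
From p3 via epsilon: add p6.
No new states can be added; the closed set is {p0, p1, p2, p3, p6, p8, p16}.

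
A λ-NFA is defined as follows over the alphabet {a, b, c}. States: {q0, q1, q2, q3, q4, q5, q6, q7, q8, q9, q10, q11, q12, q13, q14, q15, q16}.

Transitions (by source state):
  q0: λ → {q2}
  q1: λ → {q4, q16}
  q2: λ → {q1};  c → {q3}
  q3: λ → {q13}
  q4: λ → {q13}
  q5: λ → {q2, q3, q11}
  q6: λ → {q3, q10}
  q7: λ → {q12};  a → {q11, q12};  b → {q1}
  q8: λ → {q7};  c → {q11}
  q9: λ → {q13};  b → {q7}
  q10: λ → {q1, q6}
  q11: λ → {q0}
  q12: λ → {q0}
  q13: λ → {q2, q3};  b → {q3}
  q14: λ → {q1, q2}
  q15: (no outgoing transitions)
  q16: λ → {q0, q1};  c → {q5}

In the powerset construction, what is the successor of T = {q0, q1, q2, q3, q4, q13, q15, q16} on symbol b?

{q0, q1, q2, q3, q4, q13, q16}

q13 on b → {q3}.
No b-transition from q0, q1, q2, q3, q4, q15, q16.
Union after reading b: {q3}.
Now take the λ-closure:
From q3 via λ: add q13.
From q13 via λ: add q2.
From q2 via λ: add q1.
From q1 via λ: add q4, q16.
From q16 via λ: add q0.
No new states can be added; the closed set is {q0, q1, q2, q3, q4, q13, q16}.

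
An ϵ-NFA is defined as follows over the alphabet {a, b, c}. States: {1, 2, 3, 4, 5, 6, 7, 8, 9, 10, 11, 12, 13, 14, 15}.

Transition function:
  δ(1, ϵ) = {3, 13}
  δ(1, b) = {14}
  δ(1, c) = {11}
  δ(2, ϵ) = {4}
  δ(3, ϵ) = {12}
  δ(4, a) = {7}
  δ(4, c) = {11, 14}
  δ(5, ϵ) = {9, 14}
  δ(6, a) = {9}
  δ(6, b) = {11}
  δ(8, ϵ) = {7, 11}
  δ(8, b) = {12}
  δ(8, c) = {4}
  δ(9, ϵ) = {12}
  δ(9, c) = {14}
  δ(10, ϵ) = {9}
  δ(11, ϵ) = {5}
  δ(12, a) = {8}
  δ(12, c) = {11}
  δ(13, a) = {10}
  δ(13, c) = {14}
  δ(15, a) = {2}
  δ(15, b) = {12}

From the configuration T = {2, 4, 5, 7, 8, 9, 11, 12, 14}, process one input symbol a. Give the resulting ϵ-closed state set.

{5, 7, 8, 9, 11, 12, 14}

4 on a → {7}.
12 on a → {8}.
No a-transition from 2, 5, 7, 8, 9, 11, 14.
Union after reading a: {7, 8}.
Now take the ϵ-closure:
From 8 via ϵ: add 11.
From 11 via ϵ: add 5.
From 5 via ϵ: add 9, 14.
From 9 via ϵ: add 12.
No new states can be added; the closed set is {5, 7, 8, 9, 11, 12, 14}.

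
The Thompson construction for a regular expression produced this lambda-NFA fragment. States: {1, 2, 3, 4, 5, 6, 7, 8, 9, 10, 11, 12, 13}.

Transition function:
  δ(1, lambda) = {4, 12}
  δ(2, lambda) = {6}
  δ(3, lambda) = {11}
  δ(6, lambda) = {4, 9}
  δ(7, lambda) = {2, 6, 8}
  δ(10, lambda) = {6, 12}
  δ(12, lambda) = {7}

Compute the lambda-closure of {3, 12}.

Start with {3, 12}.
From 3 via lambda: add 11.
From 12 via lambda: add 7.
From 7 via lambda: add 2, 6, 8.
From 6 via lambda: add 4, 9.
No new states can be added; the closed set is {2, 3, 4, 6, 7, 8, 9, 11, 12}.

{2, 3, 4, 6, 7, 8, 9, 11, 12}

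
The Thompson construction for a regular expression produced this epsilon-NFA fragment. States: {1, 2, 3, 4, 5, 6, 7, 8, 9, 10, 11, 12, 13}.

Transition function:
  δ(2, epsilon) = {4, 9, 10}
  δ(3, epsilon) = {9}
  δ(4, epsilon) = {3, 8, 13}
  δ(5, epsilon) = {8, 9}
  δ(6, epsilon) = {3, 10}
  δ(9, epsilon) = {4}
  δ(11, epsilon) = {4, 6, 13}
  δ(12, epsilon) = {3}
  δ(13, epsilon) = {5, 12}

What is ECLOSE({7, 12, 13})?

{3, 4, 5, 7, 8, 9, 12, 13}

Start with {7, 12, 13}.
From 12 via epsilon: add 3.
From 13 via epsilon: add 5.
From 3 via epsilon: add 9.
From 5 via epsilon: add 8.
From 9 via epsilon: add 4.
No new states can be added; the closed set is {3, 4, 5, 7, 8, 9, 12, 13}.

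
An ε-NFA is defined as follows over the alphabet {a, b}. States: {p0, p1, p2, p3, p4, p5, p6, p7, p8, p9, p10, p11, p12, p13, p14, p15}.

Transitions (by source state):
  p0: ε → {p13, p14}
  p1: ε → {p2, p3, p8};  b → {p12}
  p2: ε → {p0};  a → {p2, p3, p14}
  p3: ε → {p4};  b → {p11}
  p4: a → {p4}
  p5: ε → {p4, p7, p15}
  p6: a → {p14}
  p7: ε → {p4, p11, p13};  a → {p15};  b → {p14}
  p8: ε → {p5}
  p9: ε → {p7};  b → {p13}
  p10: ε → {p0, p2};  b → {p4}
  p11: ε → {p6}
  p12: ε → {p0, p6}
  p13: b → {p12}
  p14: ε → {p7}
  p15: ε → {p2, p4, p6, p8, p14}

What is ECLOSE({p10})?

{p0, p2, p4, p6, p7, p10, p11, p13, p14}

Start with {p10}.
From p10 via ε: add p0, p2.
From p0 via ε: add p13, p14.
From p14 via ε: add p7.
From p7 via ε: add p4, p11.
From p11 via ε: add p6.
No new states can be added; the closed set is {p0, p2, p4, p6, p7, p10, p11, p13, p14}.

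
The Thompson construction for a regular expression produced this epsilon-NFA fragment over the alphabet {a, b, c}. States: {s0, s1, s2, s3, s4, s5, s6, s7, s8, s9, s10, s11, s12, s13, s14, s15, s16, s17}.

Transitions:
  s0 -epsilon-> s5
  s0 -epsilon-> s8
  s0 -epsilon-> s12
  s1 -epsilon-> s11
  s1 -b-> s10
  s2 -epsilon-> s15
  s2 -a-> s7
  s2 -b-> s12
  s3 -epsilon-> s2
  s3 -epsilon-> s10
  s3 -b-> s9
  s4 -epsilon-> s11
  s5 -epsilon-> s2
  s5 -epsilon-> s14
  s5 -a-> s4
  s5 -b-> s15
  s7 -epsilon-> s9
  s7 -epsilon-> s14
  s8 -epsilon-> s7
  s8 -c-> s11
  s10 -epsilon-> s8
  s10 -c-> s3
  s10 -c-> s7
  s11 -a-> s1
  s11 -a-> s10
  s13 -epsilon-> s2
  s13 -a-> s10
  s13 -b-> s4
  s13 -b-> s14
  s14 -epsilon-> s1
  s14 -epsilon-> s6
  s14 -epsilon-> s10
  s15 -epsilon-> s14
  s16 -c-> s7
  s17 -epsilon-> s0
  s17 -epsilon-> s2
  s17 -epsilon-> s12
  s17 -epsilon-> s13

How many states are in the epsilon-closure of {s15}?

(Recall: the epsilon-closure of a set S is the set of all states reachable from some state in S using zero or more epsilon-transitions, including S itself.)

Start with {s15}.
From s15 via epsilon: add s14.
From s14 via epsilon: add s1, s6, s10.
From s1 via epsilon: add s11.
From s10 via epsilon: add s8.
From s8 via epsilon: add s7.
From s7 via epsilon: add s9.
epsilon-closure = {s1, s6, s7, s8, s9, s10, s11, s14, s15}, which has 9 states.

9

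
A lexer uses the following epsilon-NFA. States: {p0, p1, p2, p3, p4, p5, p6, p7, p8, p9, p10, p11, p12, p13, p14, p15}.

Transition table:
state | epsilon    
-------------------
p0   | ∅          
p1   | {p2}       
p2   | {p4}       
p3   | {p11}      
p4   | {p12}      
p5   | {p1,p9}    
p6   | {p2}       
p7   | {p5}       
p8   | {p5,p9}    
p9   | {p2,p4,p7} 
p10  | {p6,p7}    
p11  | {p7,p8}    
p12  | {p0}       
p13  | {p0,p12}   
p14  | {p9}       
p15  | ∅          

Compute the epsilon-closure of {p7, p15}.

{p0, p1, p2, p4, p5, p7, p9, p12, p15}

Start with {p7, p15}.
From p7 via epsilon: add p5.
From p5 via epsilon: add p1, p9.
From p1 via epsilon: add p2.
From p9 via epsilon: add p4.
From p4 via epsilon: add p12.
From p12 via epsilon: add p0.
No new states can be added; the closed set is {p0, p1, p2, p4, p5, p7, p9, p12, p15}.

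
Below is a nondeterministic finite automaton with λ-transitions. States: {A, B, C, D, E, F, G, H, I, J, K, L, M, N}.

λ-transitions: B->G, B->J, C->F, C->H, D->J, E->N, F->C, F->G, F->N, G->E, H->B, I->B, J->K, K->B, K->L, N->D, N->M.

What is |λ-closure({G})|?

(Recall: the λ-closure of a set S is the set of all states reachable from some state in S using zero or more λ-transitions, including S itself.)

9

Start with {G}.
From G via λ: add E.
From E via λ: add N.
From N via λ: add D, M.
From D via λ: add J.
From J via λ: add K.
From K via λ: add B, L.
λ-closure = {B, D, E, G, J, K, L, M, N}, which has 9 states.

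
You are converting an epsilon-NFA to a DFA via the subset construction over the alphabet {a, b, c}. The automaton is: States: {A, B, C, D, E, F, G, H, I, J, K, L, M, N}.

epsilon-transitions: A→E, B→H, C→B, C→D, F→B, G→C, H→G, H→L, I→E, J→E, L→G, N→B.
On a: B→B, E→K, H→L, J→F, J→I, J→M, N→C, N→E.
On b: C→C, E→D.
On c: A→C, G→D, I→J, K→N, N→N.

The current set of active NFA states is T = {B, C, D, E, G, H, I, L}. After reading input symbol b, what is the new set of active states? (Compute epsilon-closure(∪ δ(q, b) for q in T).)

{B, C, D, G, H, L}

C on b → {C}.
E on b → {D}.
No b-transition from B, D, G, H, I, L.
Union after reading b: {C, D}.
Now take the epsilon-closure:
From C via epsilon: add B.
From B via epsilon: add H.
From H via epsilon: add G, L.
No new states can be added; the closed set is {B, C, D, G, H, L}.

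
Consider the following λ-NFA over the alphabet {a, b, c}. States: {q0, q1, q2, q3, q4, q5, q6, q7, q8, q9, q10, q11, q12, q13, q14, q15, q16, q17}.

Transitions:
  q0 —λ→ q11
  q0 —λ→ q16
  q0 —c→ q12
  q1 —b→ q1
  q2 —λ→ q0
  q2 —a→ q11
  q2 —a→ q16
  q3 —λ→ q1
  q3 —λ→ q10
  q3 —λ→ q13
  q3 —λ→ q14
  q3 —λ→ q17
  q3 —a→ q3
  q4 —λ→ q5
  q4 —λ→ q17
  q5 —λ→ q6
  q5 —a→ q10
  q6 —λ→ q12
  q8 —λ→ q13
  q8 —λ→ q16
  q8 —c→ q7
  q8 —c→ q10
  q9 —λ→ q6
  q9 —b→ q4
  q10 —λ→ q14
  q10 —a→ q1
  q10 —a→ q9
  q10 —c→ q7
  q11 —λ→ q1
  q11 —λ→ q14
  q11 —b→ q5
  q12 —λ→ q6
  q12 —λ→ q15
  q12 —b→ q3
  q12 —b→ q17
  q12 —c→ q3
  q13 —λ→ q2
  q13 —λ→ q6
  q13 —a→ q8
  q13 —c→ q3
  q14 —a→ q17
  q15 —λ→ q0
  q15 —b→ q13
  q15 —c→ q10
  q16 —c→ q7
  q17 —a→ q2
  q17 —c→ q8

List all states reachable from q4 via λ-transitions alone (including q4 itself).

Start with {q4}.
From q4 via λ: add q5, q17.
From q5 via λ: add q6.
From q6 via λ: add q12.
From q12 via λ: add q15.
From q15 via λ: add q0.
From q0 via λ: add q11, q16.
From q11 via λ: add q1, q14.
No new states can be added; the closed set is {q0, q1, q4, q5, q6, q11, q12, q14, q15, q16, q17}.

{q0, q1, q4, q5, q6, q11, q12, q14, q15, q16, q17}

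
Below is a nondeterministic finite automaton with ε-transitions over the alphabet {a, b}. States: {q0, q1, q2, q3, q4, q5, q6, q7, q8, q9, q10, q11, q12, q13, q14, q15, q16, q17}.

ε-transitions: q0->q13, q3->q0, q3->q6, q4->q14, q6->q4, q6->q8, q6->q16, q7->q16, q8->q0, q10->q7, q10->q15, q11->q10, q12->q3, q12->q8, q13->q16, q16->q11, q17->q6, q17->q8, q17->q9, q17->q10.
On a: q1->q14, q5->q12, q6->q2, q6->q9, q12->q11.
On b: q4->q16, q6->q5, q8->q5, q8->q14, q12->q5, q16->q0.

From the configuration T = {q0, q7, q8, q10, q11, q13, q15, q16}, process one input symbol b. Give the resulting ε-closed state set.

{q0, q5, q7, q10, q11, q13, q14, q15, q16}

q8 on b → {q5, q14}.
q16 on b → {q0}.
No b-transition from q0, q7, q10, q11, q13, q15.
Union after reading b: {q0, q5, q14}.
Now take the ε-closure:
From q0 via ε: add q13.
From q13 via ε: add q16.
From q16 via ε: add q11.
From q11 via ε: add q10.
From q10 via ε: add q7, q15.
No new states can be added; the closed set is {q0, q5, q7, q10, q11, q13, q14, q15, q16}.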